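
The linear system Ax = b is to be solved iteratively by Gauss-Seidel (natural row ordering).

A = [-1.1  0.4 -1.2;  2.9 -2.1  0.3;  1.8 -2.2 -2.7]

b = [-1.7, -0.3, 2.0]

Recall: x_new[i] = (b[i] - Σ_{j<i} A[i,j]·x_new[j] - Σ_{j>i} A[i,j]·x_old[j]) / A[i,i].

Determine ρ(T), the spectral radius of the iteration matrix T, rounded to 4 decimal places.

0.9235

Diagonal D = diag(-1.1, -2.1, -2.7); L, U strict lower/upper.
T_GS = -(D+L)⁻¹U: row 0 first, T[0,2] = -(-1.2)/(-1.1) = -1.0909; later rows by forward substitution.
  T[0,:] = [+0.0000, +0.3636, -1.0909]
  T[1,:] = [+0.0000, +0.5022, -1.3636]
  T[2,:] = [+0.0000, -0.1667, +0.3838]
eigenvalue magnitudes: 0.9235, 0.0375, 0.0000.
ρ = 0.9235; 0.9235 < 1: convergent.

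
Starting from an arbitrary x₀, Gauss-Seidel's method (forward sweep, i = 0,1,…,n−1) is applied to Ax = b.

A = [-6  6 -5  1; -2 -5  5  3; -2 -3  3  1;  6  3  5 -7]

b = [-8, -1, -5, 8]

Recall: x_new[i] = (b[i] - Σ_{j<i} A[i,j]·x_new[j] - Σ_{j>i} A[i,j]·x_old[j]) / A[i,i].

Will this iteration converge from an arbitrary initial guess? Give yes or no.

Let D = diag(-6, -5, 3, -7); L, U the strict triangles.
Gauss-Seidel: T = -(D+L)⁻¹U, row 0 first, T[0,3] = -(1)/(-6) = +0.1667; later rows by forward substitution.
  T[0,:] = [+0.0000, +1.0000, -0.8333, +0.1667]
  T[1,:] = [+0.0000, -0.4000, +1.3333, +0.5333]
  T[2,:] = [+0.0000, +0.2667, +0.7778, +0.3111]
  T[3,:] = [+0.0000, +0.8762, +0.4127, +0.5937]
|roots of det(T-λI)|: 1.5283, 0.7927, 0.2358, 0.0000.
ρ(T) = max|λ| = 1.5283; 1.5283 > 1: divergent.

no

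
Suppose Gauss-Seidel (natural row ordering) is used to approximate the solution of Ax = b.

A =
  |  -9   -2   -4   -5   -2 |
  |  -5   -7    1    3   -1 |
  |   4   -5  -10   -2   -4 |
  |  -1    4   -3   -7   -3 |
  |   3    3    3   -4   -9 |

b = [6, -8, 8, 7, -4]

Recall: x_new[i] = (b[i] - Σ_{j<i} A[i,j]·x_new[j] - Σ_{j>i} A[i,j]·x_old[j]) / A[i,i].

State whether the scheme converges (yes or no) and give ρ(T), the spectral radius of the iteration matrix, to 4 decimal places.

Split A = D + L + U, D = diag(-9, -7, -10, -7, -9).
Gauss-Seidel: T = -(D+L)⁻¹U, row 0 first, T[0,4] = -(-2)/(-9) = -0.2222; later rows by forward substitution.
  T[0,:] = [+0.0000  -0.2222  -0.4444  -0.5556  -0.2222]
  T[1,:] = [+0.0000  +0.1587  +0.4603  +0.8254  +0.0159]
  T[2,:] = [+0.0000  -0.1683  -0.4079  -0.8349  -0.4968]
  T[3,:] = [+0.0000  +0.1946  +0.5014  +0.9088  -0.1748]
  T[4,:] = [+0.0000  -0.1637  -0.3535  -0.5923  -0.1567]
|λ(T)| sorted: 0.8710, 0.3994, 0.0691, 0.0378, 0.0000.
ρ = 0.8710; 0.8710 < 1 ⇒ converges.

yes, ρ = 0.8710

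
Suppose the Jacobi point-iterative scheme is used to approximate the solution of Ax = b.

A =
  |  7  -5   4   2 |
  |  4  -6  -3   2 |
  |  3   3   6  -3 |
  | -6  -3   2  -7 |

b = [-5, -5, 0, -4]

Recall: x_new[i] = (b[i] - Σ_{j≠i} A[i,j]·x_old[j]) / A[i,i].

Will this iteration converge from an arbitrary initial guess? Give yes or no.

Diagonal D = diag(7, -6, 6, -7); L, U strict lower/upper.
Jacobi: T = -D⁻¹(L+U), T[1,0] = -(4)/(-6) = +0.6667; T[1,1] = 0.
  T[0,:] = [+0.0000, +0.7143, -0.5714, -0.2857]
  T[1,:] = [+0.6667, +0.0000, -0.5000, +0.3333]
  T[2,:] = [-0.5000, -0.5000, +0.0000, +0.5000]
  T[3,:] = [-0.8571, -0.4286, +0.2857, +0.0000]
|eigenvalues of T|: 1.3244, 0.8146, 0.2863, 0.2863.
ρ = 1.3244; 1.3244 > 1 ⇒ diverges.

no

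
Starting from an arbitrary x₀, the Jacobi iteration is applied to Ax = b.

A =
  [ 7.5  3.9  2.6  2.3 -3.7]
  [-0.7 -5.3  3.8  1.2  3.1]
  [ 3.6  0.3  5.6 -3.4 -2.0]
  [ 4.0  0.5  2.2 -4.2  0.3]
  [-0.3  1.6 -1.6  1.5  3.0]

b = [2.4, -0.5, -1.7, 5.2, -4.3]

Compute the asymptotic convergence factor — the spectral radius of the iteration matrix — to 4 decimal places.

1.1224

Let D = diag(7.5, -5.3, 5.6, -4.2, 3); L, U the strict triangles.
T_J = -D⁻¹(L+U): T[1,3] = -(1.2)/(-5.3) = +0.2264; T[1,1] = 0.
  T[0,:] = [+0.0000  -0.5200  -0.3467  -0.3067  +0.4933]
  T[1,:] = [-0.1321  +0.0000  +0.7170  +0.2264  +0.5849]
  T[2,:] = [-0.6429  -0.0536  +0.0000  +0.6071  +0.3571]
  T[3,:] = [+0.9524  +0.1190  +0.5238  +0.0000  +0.0714]
  T[4,:] = [+0.1000  -0.5333  +0.5333  -0.5000  +0.0000]
|λ(T)| sorted: 1.1224, 0.7531, 0.7531, 0.5619, 0.5619.
ρ = 1.1224; 1.1224 > 1, so it fails to converge.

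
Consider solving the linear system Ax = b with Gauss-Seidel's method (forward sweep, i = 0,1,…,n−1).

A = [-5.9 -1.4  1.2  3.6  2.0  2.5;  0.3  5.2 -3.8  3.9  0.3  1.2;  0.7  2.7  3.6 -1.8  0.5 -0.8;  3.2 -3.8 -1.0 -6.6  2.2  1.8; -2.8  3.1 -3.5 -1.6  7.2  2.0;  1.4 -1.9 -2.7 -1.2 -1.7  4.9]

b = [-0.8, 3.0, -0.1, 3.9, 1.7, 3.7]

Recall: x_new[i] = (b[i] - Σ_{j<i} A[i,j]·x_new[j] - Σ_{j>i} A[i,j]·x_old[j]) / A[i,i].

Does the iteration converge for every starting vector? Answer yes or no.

Write A = D+L+U with D = diag(-5.9, 5.2, 3.6, -6.6, 7.2, 4.9).
Gauss-Seidel: T = -(D+L)⁻¹U, row 0 first, T[0,3] = -(3.6)/(-5.9) = +0.6102; later rows by forward substitution.
  T[0,:] = [+0.0000 -0.2373 +0.2034 +0.6102 +0.3390 +0.4237]
  T[1,:] = [+0.0000 +0.0137 +0.7190 -0.7852 -0.0772 -0.2552]
  T[2,:] = [+0.0000 +0.0359 -0.5788 +0.9703 -0.1469 +0.3312]
  T[3,:] = [+0.0000 -0.1284 -0.2277 +0.6009 +0.5644 +0.5749]
  T[4,:] = [+0.0000 -0.1093 -0.5625 +1.1806 +0.2191 +0.2857]
  T[5,:] = [+0.0000 +0.0235 -0.3491 +0.6126 +0.0065 +0.2024]
|eigenvalues of T|: 1.3178, 0.9073, 0.1628, 0.1085, 0.1085, 0.0000.
ρ = 1.3178; 1.3178 > 1 ⇒ diverges.

no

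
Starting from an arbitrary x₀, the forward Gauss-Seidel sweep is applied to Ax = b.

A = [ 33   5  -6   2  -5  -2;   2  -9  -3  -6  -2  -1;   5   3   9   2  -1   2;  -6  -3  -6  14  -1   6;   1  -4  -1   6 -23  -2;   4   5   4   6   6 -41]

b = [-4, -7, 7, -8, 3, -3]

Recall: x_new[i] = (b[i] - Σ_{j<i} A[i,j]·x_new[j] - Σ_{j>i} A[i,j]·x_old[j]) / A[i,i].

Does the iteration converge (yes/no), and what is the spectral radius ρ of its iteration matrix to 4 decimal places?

Diagonal D = diag(33, -9, 9, 14, -23, -41); L, U strict lower/upper.
T_GS = -(D+L)⁻¹U: row 0 first, T[0,1] = -(5)/(33) = -0.1515; later rows by forward substitution.
  T[0,:] = [+0.0000  -0.1515  +0.1818  -0.0606  +0.1515  +0.0606]
  T[1,:] = [+0.0000  -0.0337  -0.2929  -0.6801  -0.1886  -0.0976]
  T[2,:] = [+0.0000  +0.0954  -0.0034  +0.0382  +0.0898  -0.2233]
  T[3,:] = [+0.0000  -0.0313  +0.0137  -0.1554  +0.1344  -0.5192]
  T[4,:] = [+0.0000  -0.0130  +0.0626  +0.0735  +0.0705  -0.1931]
  T[5,:] = [+0.0000  -0.0161  -0.0072  -0.0971  +0.0305  -0.1320]
moduli |λ_i(T)| = 0.4174, 0.1176, 0.1176, 0.0560, 0.0211, 0.0000.
ρ = 0.4174; 0.4174 < 1 ⇒ converges.

yes, ρ = 0.4174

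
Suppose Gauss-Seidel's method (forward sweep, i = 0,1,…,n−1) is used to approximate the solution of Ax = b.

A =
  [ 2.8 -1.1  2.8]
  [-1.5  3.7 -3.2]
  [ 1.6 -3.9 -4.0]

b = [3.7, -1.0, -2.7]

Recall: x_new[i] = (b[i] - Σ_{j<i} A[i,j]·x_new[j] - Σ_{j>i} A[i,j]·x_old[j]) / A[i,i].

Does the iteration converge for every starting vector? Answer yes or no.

Diagonal D = diag(2.8, 3.7, -4); L, U strict lower/upper.
T_GS = -(D+L)⁻¹U: row 0 first, T[0,2] = -(2.8)/(2.8) = -1.0000; later rows by forward substitution.
  T[0,:] = [+0.0000  +0.3929  -1.0000]
  T[1,:] = [+0.0000  +0.1593  +0.4595]
  T[2,:] = [+0.0000  +0.0019  -0.8480]
moduli |λ_i(T)| = 0.8488, 0.1601, 0.0000.
ρ(T) = max|λ| = 0.8488; 0.8488 < 1: convergent.

yes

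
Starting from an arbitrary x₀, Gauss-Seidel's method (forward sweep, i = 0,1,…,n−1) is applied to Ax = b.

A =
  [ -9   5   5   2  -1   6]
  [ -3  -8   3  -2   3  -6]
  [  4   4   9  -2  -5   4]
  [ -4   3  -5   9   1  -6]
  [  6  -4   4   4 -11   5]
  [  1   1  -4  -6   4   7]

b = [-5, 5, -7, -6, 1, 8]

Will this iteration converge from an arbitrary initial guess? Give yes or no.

no

Split A = D + L + U, D = diag(-9, -8, 9, 9, -11, 7).
Gauss-Seidel: T = -(D+L)⁻¹U, row 0 first, T[0,4] = -(-1)/(-9) = -0.1111; later rows by forward substitution.
  T[0,:] = [+0.0000  +0.5556  +0.5556  +0.2222  -0.1111  +0.6667]
  T[1,:] = [+0.0000  -0.2083  +0.1667  -0.3333  +0.4167  -1.0000]
  T[2,:] = [+0.0000  -0.1543  -0.3210  +0.2716  +0.4198  -0.2963]
  T[3,:] = [+0.0000  +0.2306  +0.0130  +0.3608  -0.0662  +1.1317]
  T[4,:] = [+0.0000  +0.4065  +0.1304  +0.4724  -0.0836  +1.4856]
  T[5,:] = [+0.0000  -0.1724  -0.3500  +0.2104  +0.1872  -0.0006]
eigenvalue magnitudes: 1.1991, 0.6120, 0.4719, 0.1441, 0.0067, 0.0000.
ρ(T) = max|λ| = 1.1991; 1.1991 > 1, so it fails to converge.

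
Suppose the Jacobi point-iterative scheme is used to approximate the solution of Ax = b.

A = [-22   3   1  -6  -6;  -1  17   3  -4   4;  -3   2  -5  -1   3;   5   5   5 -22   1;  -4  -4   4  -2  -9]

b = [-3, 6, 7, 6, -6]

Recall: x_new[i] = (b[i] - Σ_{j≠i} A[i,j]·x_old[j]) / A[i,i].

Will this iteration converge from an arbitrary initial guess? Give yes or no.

yes

A = D + L + U where D = diag(-22, 17, -5, -22, -9).
Jacobi T = -D⁻¹(L+U): T[1,4] = -(4)/(17) = -0.2353; T[1,1] = 0.
  T[0,:] = [+0.0000  +0.1364  +0.0455  -0.2727  -0.2727]
  T[1,:] = [+0.0588  +0.0000  -0.1765  +0.2353  -0.2353]
  T[2,:] = [-0.6000  +0.4000  +0.0000  -0.2000  +0.6000]
  T[3,:] = [+0.2273  +0.2273  +0.2273  +0.0000  +0.0455]
  T[4,:] = [-0.4444  -0.4444  +0.4444  -0.2222  +0.0000]
|eigenvalues of T|: 0.7695, 0.5777, 0.4813, 0.4813, 0.2173.
spectral radius ρ = 0.7695; 0.7695 < 1, so it converges for any x₀.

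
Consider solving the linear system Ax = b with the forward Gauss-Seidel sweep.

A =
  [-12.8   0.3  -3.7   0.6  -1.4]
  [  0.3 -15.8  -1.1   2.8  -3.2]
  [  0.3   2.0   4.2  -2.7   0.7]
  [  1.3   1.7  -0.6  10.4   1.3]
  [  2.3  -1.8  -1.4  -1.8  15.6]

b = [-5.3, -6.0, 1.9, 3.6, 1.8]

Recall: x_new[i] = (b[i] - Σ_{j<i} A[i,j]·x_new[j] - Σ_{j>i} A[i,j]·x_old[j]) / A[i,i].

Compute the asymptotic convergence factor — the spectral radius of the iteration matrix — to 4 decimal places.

Diagonal D = diag(-12.8, -15.8, 4.2, 10.4, 15.6); L, U strict lower/upper.
GS T = -(D+L)⁻¹U: row 0 first, T[0,3] = -(0.6)/(-12.8) = +0.0469; later rows by forward substitution.
  T[0,:] = [+0.0000  +0.0234  -0.2891  +0.0469  -0.1094]
  T[1,:] = [+0.0000  +0.0004  -0.0751  +0.1781  -0.2046]
  T[2,:] = [+0.0000  -0.0019  +0.0564  +0.5547  -0.0614]
  T[3,:] = [+0.0000  -0.0031  +0.0517  -0.0030  -0.0814]
  T[4,:] = [+0.0000  -0.0039  +0.0450  +0.0631  -0.0224]
moduli |λ_i(T)| = 0.1552, 0.1292, 0.0710, 0.0136, 0.0000.
ρ = 0.1552; 0.1552 < 1 ⇒ converges.

0.1552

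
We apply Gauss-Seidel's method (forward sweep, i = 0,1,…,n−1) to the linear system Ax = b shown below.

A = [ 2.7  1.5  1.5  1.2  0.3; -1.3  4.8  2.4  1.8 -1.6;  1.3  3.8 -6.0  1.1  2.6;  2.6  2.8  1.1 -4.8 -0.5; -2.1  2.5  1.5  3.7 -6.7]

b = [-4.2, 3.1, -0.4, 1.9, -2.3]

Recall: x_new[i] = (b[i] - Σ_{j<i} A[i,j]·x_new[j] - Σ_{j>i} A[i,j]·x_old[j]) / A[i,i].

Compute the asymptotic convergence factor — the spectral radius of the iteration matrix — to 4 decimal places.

Write A = D+L+U with D = diag(2.7, 4.8, -6, -4.8, -6.7).
Gauss-Seidel: T = -(D+L)⁻¹U, row 0 first, T[0,3] = -(1.2)/(2.7) = -0.4444; later rows by forward substitution.
  T[0,:] = [+0.0000 -0.5556 -0.5556 -0.4444 -0.1111]
  T[1,:] = [+0.0000 -0.1505 -0.6505 -0.4954 +0.3032]
  T[2,:] = [+0.0000 -0.2157 -0.5323 -0.2267 +0.6013]
  T[3,:] = [+0.0000 -0.4381 -0.8024 -0.5817 +0.1503]
  T[4,:] = [+0.0000 -0.1722 -0.6309 -0.4175 +0.3656]
|eigenvalues of T|: 0.9023, 0.1925, 0.0979, 0.0979, 0.0000.
ρ(T) = max|λ| = 0.9023; 0.9023 < 1 ⇒ converges.

0.9023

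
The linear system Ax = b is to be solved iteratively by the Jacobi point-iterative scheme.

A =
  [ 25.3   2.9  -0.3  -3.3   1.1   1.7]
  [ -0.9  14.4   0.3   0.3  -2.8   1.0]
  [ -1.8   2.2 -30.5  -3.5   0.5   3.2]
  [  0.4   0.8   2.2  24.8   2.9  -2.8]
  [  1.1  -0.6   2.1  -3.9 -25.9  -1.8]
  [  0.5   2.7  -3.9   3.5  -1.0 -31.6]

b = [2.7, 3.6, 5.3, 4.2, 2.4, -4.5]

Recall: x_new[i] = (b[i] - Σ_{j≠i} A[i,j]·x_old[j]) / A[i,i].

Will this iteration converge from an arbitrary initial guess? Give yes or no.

Split A = D + L + U, D = diag(25.3, 14.4, -30.5, 24.8, -25.9, -31.6).
Jacobi: T = -D⁻¹(L+U), T[4,1] = -(-0.6)/(-25.9) = -0.0232; T[4,4] = 0.
  T[0,:] = [+0.0000  -0.1146  +0.0119  +0.1304  -0.0435  -0.0672]
  T[1,:] = [+0.0625  +0.0000  -0.0208  -0.0208  +0.1944  -0.0694]
  T[2,:] = [-0.0590  +0.0721  +0.0000  -0.1148  +0.0164  +0.1049]
  T[3,:] = [-0.0161  -0.0323  -0.0887  +0.0000  -0.1169  +0.1129]
  T[4,:] = [+0.0425  -0.0232  +0.0811  -0.1506  +0.0000  -0.0695]
  T[5,:] = [+0.0158  +0.0854  -0.1234  +0.1108  -0.0316  +0.0000]
eigenvalue magnitudes: 0.2413, 0.1891, 0.1891, 0.1259, 0.1259, 0.0189.
ρ(T) = max|λ| = 0.2413; 0.2413 < 1, so it converges for any x₀.

yes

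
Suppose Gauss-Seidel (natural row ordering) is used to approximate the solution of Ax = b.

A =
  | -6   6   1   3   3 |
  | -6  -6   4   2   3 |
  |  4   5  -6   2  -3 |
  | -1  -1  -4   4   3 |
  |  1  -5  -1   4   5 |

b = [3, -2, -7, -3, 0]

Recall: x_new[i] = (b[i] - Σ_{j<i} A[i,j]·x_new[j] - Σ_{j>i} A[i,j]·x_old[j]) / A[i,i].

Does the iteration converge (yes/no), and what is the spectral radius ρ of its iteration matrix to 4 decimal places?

A = D + L + U where D = diag(-6, -6, -6, 4, 5).
T_GS = -(D+L)⁻¹U: row 0 first, T[0,1] = -(6)/(-6) = +1.0000; later rows by forward substitution.
  T[0,:] = [+0.0000  +1.0000  +0.1667  +0.5000  +0.5000]
  T[1,:] = [+0.0000  -1.0000  +0.5000  -0.1667  -0.0000]
  T[2,:] = [+0.0000  -0.1667  +0.5278  +0.5278  -0.1667]
  T[3,:] = [+0.0000  -0.1667  +0.6944  +0.6111  -0.7917]
  T[4,:] = [+0.0000  -1.1000  +0.0167  -0.6500  +0.5000]
moduli |λ_i(T)| = 1.5538, 1.0717, 0.1415, 0.1415, 0.0000.
spectral radius ρ = 1.5538; 1.5538 > 1: divergent.

no, ρ = 1.5538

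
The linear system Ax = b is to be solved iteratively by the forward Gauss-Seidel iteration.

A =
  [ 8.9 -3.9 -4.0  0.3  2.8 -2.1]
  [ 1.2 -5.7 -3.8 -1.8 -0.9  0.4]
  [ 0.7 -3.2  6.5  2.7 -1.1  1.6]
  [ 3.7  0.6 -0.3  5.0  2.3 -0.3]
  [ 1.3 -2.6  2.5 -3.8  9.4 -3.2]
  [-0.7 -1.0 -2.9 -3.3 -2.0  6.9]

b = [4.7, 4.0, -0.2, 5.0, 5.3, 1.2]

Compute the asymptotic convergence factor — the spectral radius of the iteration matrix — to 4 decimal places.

0.8941

Let D = diag(8.9, -5.7, 6.5, 5, 9.4, 6.9); L, U the strict triangles.
Gauss-Seidel: T = -(D+L)⁻¹U, row 0 first, T[0,3] = -(0.3)/(8.9) = -0.0337; later rows by forward substitution.
  T[0,:] = [+0.0000  +0.4382  +0.4494  -0.0337  -0.3146  +0.2360]
  T[1,:] = [+0.0000  +0.0923  -0.5720  -0.3229  -0.2241  +0.1199]
  T[2,:] = [+0.0000  -0.0018  -0.3300  -0.5707  +0.0928  -0.2126]
  T[3,:] = [+0.0000  -0.3354  -0.2837  +0.0294  -0.1947  -0.1417]
  T[4,:] = [+0.0000  -0.1702  -0.2473  +0.0790  -0.1219  +0.3402]
  T[5,:] = [+0.0000  -0.1527  -0.3834  -0.2531  -0.1539  -0.0172]
|roots of det(T-λI)|: 0.8941, 0.2612, 0.2612, 0.2424, 0.1303, 0.0000.
ρ(T) = max|λ| = 0.8941; 0.8941 < 1, so it converges for any x₀.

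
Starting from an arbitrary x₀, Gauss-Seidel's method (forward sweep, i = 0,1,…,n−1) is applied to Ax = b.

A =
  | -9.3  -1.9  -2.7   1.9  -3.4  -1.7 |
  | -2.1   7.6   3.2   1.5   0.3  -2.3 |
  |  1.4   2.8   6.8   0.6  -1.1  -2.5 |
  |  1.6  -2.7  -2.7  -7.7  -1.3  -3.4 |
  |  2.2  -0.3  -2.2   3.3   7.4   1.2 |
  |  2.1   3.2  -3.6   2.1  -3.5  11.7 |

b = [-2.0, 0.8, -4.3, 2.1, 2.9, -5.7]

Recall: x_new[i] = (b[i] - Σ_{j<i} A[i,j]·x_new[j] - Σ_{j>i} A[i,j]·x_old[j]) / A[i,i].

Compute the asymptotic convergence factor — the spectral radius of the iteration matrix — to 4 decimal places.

0.9397

Diagonal D = diag(-9.3, 7.6, 6.8, -7.7, 7.4, 11.7); L, U strict lower/upper.
T_GS = -(D+L)⁻¹U: row 0 first, T[0,1] = -(-1.9)/(-9.3) = -0.2043; later rows by forward substitution.
  T[0,:] = [+0.0000  -0.2043  -0.2903  +0.2043  -0.3656  -0.1828]
  T[1,:] = [+0.0000  -0.0565  -0.5013  -0.1409  -0.1405  +0.2521]
  T[2,:] = [+0.0000  +0.0653  +0.2662  -0.0723  +0.2949  +0.3015]
  T[3,:] = [+0.0000  -0.0456  +0.0221  +0.1172  -0.2989  -0.6737]
  T[4,:] = [+0.0000  +0.0982  +0.1353  -0.1402  +0.3240  +0.2924]
  T[5,:] = [+0.0000  +0.1098  +0.3076  -0.0833  +0.3453  +0.2650]
|λ(T)| sorted: 0.9397, 0.1226, 0.1199, 0.1199, 0.0225, 0.0000.
ρ = 0.9397; 0.9397 < 1: convergent.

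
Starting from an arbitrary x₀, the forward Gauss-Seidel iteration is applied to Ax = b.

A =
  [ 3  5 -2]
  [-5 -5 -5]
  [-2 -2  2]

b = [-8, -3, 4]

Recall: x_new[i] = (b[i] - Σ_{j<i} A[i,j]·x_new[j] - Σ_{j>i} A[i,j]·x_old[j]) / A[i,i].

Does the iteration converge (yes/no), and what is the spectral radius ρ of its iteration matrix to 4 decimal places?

Diagonal D = diag(3, -5, 2); L, U strict lower/upper.
GS T = -(D+L)⁻¹U: row 0 first, T[0,2] = -(-2)/(3) = +0.6667; later rows by forward substitution.
  T[0,:] = [+0.0000, -1.6667, +0.6667]
  T[1,:] = [+0.0000, +1.6667, -1.6667]
  T[2,:] = [+0.0000, -0.0000, -1.0000]
|eigenvalues of T|: 1.6667, 1.0000, 0.0000.
ρ(T) = max|λ| = 1.6667; 1.6667 > 1 ⇒ diverges.

no, ρ = 1.6667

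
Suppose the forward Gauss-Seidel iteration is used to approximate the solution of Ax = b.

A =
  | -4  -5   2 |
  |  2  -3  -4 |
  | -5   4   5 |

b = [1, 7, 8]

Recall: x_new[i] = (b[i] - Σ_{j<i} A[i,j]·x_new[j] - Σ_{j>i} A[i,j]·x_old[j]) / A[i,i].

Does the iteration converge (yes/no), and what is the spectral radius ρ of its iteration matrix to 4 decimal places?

no, ρ = 1.5452

Let D = diag(-4, -3, 5); L, U the strict triangles.
Gauss-Seidel: T = -(D+L)⁻¹U, row 0 first, T[0,2] = -(2)/(-4) = +0.5000; later rows by forward substitution.
  T[0,:] = [+0.0000 -1.2500 +0.5000]
  T[1,:] = [+0.0000 -0.8333 -1.0000]
  T[2,:] = [+0.0000 -0.5833 +1.3000]
moduli |λ_i(T)| = 1.5452, 1.0786, 0.0000.
ρ(T) = max|λ| = 1.5452; 1.5452 > 1: divergent.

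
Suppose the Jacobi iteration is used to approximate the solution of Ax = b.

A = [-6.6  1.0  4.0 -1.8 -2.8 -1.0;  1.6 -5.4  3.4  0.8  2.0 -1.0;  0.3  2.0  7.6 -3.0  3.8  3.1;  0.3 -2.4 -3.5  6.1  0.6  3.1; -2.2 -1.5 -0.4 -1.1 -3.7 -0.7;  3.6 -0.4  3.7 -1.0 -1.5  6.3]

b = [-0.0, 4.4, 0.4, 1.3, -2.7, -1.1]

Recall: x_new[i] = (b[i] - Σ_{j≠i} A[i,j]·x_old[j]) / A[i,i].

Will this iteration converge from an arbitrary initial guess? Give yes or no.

no

Split A = D + L + U, D = diag(-6.6, -5.4, 7.6, 6.1, -3.7, 6.3).
Jacobi T = -D⁻¹(L+U): T[5,3] = -(-1)/(6.3) = +0.1587; T[5,5] = 0.
  T[0,:] = [+0.0000  +0.1515  +0.6061  -0.2727  -0.4242  -0.1515]
  T[1,:] = [+0.2963  +0.0000  +0.6296  +0.1481  +0.3704  -0.1852]
  T[2,:] = [-0.0395  -0.2632  +0.0000  +0.3947  -0.5000  -0.4079]
  T[3,:] = [-0.0492  +0.3934  +0.5738  +0.0000  -0.0984  -0.5082]
  T[4,:] = [-0.5946  -0.4054  -0.1081  -0.2973  +0.0000  -0.1892]
  T[5,:] = [-0.5714  +0.0635  -0.5873  +0.1587  +0.2381  +0.0000]
eigenvalue magnitudes: 1.1285, 0.7521, 0.5278, 0.5278, 0.4144, 0.4144.
ρ = 1.1285; 1.1285 > 1 ⇒ diverges.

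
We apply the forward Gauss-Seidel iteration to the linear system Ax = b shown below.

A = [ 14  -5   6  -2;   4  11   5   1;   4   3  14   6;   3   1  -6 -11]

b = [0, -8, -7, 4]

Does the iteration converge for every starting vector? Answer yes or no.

yes

Let D = diag(14, 11, 14, -11); L, U the strict triangles.
Gauss-Seidel: T = -(D+L)⁻¹U, row 0 first, T[0,3] = -(-2)/(14) = +0.1429; later rows by forward substitution.
  T[0,:] = [+0.0000, +0.3571, -0.4286, +0.1429]
  T[1,:] = [+0.0000, -0.1299, -0.2987, -0.1429]
  T[2,:] = [+0.0000, -0.0742, +0.1865, -0.4388]
  T[3,:] = [+0.0000, +0.1261, -0.2457, +0.2653]
|roots of det(T-λI)|: 0.5847, 0.1801, 0.1801, 0.0000.
ρ = 0.5847; 0.5847 < 1: convergent.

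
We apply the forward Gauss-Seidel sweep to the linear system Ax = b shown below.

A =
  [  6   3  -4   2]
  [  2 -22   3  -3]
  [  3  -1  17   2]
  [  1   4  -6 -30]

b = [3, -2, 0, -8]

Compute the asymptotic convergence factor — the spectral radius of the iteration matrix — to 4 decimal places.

Write A = D+L+U with D = diag(6, -22, 17, -30).
Gauss-Seidel: T = -(D+L)⁻¹U, row 0 first, T[0,1] = -(3)/(6) = -0.5000; later rows by forward substitution.
  T[0,:] = [+0.0000  -0.5000  +0.6667  -0.3333]
  T[1,:] = [+0.0000  -0.0455  +0.1970  -0.1667]
  T[2,:] = [+0.0000  +0.0856  -0.1061  -0.0686]
  T[3,:] = [+0.0000  -0.0398  +0.0697  -0.0196]
|λ(T)| sorted: 0.2159, 0.0641, 0.0193, 0.0000.
ρ = 0.2159; 0.2159 < 1: convergent.

0.2159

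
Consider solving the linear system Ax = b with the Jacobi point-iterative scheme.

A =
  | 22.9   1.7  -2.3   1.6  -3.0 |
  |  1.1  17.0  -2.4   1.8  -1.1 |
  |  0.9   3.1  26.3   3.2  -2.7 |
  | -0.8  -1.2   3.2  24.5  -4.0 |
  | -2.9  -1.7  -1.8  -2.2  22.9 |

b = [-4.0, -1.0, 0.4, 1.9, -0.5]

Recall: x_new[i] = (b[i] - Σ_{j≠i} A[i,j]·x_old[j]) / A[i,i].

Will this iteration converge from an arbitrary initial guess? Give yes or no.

A = D + L + U where D = diag(22.9, 17, 26.3, 24.5, 22.9).
T_J = -D⁻¹(L+U): T[1,2] = -(-2.4)/(17) = +0.1412; T[1,1] = 0.
  T[0,:] = [+0.0000 -0.0742 +0.1004 -0.0699 +0.1310]
  T[1,:] = [-0.0647 +0.0000 +0.1412 -0.1059 +0.0647]
  T[2,:] = [-0.0342 -0.1179 +0.0000 -0.1217 +0.1027]
  T[3,:] = [+0.0327 +0.0490 -0.1306 +0.0000 +0.1633]
  T[4,:] = [+0.1266 +0.0742 +0.0786 +0.0961 +0.0000]
|λ(T)| sorted: 0.2587, 0.1541, 0.1362, 0.1362, 0.0414.
spectral radius ρ = 0.2587; 0.2587 < 1, so it converges for any x₀.

yes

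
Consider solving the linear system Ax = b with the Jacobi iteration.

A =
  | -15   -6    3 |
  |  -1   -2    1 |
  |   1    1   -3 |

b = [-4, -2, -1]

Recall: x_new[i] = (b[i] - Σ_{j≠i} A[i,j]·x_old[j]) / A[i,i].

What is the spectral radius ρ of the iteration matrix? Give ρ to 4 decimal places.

Let D = diag(-15, -2, -3); L, U the strict triangles.
Jacobi T = -D⁻¹(L+U): T[0,2] = -(3)/(-15) = +0.2000; T[0,0] = 0.
  T[0,:] = [+0.0000  -0.4000  +0.2000]
  T[1,:] = [-0.5000  +0.0000  +0.5000]
  T[2,:] = [+0.3333  +0.3333  +0.0000]
|eigenvalues of T|: 0.7525, 0.4693, 0.2832.
spectral radius ρ = 0.7525; 0.7525 < 1 ⇒ converges.

0.7525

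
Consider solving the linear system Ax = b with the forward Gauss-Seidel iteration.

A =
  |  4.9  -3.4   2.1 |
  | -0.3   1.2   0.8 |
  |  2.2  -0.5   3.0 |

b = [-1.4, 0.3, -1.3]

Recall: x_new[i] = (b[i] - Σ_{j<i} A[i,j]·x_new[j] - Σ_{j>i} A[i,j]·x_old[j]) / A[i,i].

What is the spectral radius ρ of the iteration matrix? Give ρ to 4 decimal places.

Diagonal D = diag(4.9, 1.2, 3); L, U strict lower/upper.
T_GS = -(D+L)⁻¹U: row 0 first, T[0,1] = -(-3.4)/(4.9) = +0.6939; later rows by forward substitution.
  T[0,:] = [+0.0000, +0.6939, -0.4286]
  T[1,:] = [+0.0000, +0.1735, -0.7738]
  T[2,:] = [+0.0000, -0.4799, +0.1853]
|eigenvalues of T|: 0.7888, 0.4300, 0.0000.
spectral radius ρ = 0.7888; 0.7888 < 1: convergent.

0.7888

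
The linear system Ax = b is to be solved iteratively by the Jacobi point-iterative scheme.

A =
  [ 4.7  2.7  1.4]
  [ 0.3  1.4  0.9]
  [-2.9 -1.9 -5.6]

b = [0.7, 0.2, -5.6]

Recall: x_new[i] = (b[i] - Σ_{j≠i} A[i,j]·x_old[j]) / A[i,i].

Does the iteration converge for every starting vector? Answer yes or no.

yes

Diagonal D = diag(4.7, 1.4, -5.6); L, U strict lower/upper.
Jacobi T = -D⁻¹(L+U): T[1,2] = -(0.9)/(1.4) = -0.6429; T[1,1] = 0.
  T[0,:] = [+0.0000  -0.5745  -0.2979]
  T[1,:] = [-0.2143  +0.0000  -0.6429]
  T[2,:] = [-0.5179  -0.3393  +0.0000]
eigenvalue magnitudes: 0.8617, 0.4971, 0.4971.
ρ(T) = max|λ| = 0.8617; 0.8617 < 1: convergent.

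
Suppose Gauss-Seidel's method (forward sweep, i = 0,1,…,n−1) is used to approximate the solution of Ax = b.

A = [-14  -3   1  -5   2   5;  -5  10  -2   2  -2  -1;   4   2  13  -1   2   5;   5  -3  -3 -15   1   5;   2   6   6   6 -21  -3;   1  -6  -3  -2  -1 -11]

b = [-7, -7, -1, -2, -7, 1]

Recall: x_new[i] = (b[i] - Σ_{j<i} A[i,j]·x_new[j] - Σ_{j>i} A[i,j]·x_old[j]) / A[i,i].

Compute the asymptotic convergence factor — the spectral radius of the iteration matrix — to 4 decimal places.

0.5159

A = D + L + U where D = diag(-14, 10, 13, -15, -21, -11).
GS T = -(D+L)⁻¹U: row 0 first, T[0,4] = -(2)/(-14) = +0.1429; later rows by forward substitution.
  T[0,:] = [+0.0000 -0.2143 +0.0714 -0.3571 +0.1429 +0.3571]
  T[1,:] = [+0.0000 -0.1071 +0.2357 -0.3786 +0.2714 +0.2786]
  T[2,:] = [+0.0000 +0.0824 -0.0582 +0.2451 -0.2396 -0.5374]
  T[3,:] = [+0.0000 -0.0665 -0.0117 -0.0923 +0.1079 +0.5041]
  T[4,:] = [+0.0000 -0.0465 +0.0542 -0.0985 +0.0535 -0.0387]
  T[5,:] = [+0.0000 +0.0328 -0.1090 +0.1329 -0.0942 -0.0611]
moduli |λ_i(T)| = 0.5159, 0.2163, 0.0584, 0.0362, 0.0121, 0.0000.
ρ(T) = max|λ| = 0.5159; 0.5159 < 1, so it converges for any x₀.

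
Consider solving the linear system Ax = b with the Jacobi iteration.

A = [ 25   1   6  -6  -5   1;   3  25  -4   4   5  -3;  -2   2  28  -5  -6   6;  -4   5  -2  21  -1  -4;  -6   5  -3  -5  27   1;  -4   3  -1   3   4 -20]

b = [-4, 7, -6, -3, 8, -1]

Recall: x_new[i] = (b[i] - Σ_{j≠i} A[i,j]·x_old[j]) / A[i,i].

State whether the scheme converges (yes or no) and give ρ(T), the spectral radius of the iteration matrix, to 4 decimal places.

Diagonal D = diag(25, 25, 28, 21, 27, -20); L, U strict lower/upper.
T_J = -D⁻¹(L+U): T[2,4] = -(-6)/(28) = +0.2143; T[2,2] = 0.
  T[0,:] = [+0.0000, -0.0400, -0.2400, +0.2400, +0.2000, -0.0400]
  T[1,:] = [-0.1200, +0.0000, +0.1600, -0.1600, -0.2000, +0.1200]
  T[2,:] = [+0.0714, -0.0714, +0.0000, +0.1786, +0.2143, -0.2143]
  T[3,:] = [+0.1905, -0.2381, +0.0952, +0.0000, +0.0476, +0.1905]
  T[4,:] = [+0.2222, -0.1852, +0.1111, +0.1852, +0.0000, -0.0370]
  T[5,:] = [-0.2000, +0.1500, -0.0500, +0.1500, +0.2000, +0.0000]
|eigenvalues of T|: 0.5355, 0.4478, 0.2309, 0.2309, 0.1108, 0.1108.
spectral radius ρ = 0.5355; 0.5355 < 1: convergent.

yes, ρ = 0.5355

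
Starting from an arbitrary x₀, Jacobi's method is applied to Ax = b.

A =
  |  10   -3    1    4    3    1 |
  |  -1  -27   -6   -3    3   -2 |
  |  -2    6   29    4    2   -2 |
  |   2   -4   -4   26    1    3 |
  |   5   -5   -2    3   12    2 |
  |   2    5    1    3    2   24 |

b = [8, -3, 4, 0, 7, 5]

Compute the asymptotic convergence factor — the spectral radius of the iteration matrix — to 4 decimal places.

0.5135

Diagonal D = diag(10, -27, 29, 26, 12, 24); L, U strict lower/upper.
Jacobi T = -D⁻¹(L+U): T[0,5] = -(1)/(10) = -0.1000; T[0,0] = 0.
  T[0,:] = [+0.0000, +0.3000, -0.1000, -0.4000, -0.3000, -0.1000]
  T[1,:] = [-0.0370, +0.0000, -0.2222, -0.1111, +0.1111, -0.0741]
  T[2,:] = [+0.0690, -0.2069, +0.0000, -0.1379, -0.0690, +0.0690]
  T[3,:] = [-0.0769, +0.1538, +0.1538, +0.0000, -0.0385, -0.1154]
  T[4,:] = [-0.4167, +0.4167, +0.1667, -0.2500, +0.0000, -0.1667]
  T[5,:] = [-0.0833, -0.2083, -0.0417, -0.1250, -0.0833, +0.0000]
|λ(T)| sorted: 0.5135, 0.3371, 0.3371, 0.2161, 0.1367, 0.1367.
ρ(T) = max|λ| = 0.5135; 0.5135 < 1, so it converges for any x₀.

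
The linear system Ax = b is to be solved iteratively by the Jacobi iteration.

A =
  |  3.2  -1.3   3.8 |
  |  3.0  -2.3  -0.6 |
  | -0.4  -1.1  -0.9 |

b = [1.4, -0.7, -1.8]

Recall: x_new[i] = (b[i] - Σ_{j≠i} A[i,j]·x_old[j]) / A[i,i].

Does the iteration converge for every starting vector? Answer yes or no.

Write A = D+L+U with D = diag(3.2, -2.3, -0.9).
T_J = -D⁻¹(L+U): T[2,1] = -(-1.1)/(-0.9) = -1.2222; T[2,2] = 0.
  T[0,:] = [+0.0000, +0.4062, -1.1875]
  T[1,:] = [+1.3043, +0.0000, -0.2609]
  T[2,:] = [-0.4444, -1.2222, +0.0000]
|λ(T)| sorted: 1.6074, 1.0987, 1.0987.
ρ = 1.6074; 1.6074 > 1: divergent.

no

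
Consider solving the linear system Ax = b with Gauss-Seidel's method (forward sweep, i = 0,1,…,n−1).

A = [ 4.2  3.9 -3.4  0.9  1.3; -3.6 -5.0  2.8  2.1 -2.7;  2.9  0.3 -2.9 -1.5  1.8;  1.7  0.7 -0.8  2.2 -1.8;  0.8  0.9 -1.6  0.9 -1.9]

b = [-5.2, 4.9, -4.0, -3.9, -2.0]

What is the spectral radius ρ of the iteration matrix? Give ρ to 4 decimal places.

1.4506

Write A = D+L+U with D = diag(4.2, -5, -2.9, 2.2, -1.9).
GS T = -(D+L)⁻¹U: row 0 first, T[0,2] = -(-3.4)/(4.2) = +0.8095; later rows by forward substitution.
  T[0,:] = [+0.0000  -0.9286  +0.8095  -0.2143  -0.3095]
  T[1,:] = [+0.0000  +0.6686  -0.0229  +0.5743  -0.3171]
  T[2,:] = [+0.0000  -0.8594  +0.8072  -0.6721  +0.2784]
  T[3,:] = [+0.0000  +0.1923  -0.3248  -0.2615  +1.2595]
  T[4,:] = [+0.0000  +0.7405  -0.5035  +0.6239  +0.0816]
|λ(T)| sorted: 1.4506, 0.6938, 0.3034, 0.3034, 0.0000.
ρ(T) = max|λ| = 1.4506; 1.4506 > 1, so it fails to converge.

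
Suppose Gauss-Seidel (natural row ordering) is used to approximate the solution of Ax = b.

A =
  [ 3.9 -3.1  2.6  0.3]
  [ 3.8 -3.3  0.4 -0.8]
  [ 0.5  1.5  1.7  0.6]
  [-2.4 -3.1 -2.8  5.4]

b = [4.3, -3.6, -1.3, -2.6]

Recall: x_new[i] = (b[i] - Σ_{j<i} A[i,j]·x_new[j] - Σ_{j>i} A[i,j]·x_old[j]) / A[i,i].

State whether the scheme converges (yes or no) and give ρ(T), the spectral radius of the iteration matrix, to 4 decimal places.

no, ρ = 1.6064

Diagonal D = diag(3.9, -3.3, 1.7, 5.4); L, U strict lower/upper.
T_GS = -(D+L)⁻¹U: row 0 first, T[0,3] = -(0.3)/(3.9) = -0.0769; later rows by forward substitution.
  T[0,:] = [+0.0000, +0.7949, -0.6667, -0.0769]
  T[1,:] = [+0.0000, +0.9153, -0.6465, -0.3310]
  T[2,:] = [+0.0000, -1.0414, +0.7665, -0.0383]
  T[3,:] = [+0.0000, +0.3387, -0.2700, -0.2440]
|λ(T)| sorted: 1.6064, 0.2128, 0.0442, 0.0000.
ρ(T) = max|λ| = 1.6064; 1.6064 > 1: divergent.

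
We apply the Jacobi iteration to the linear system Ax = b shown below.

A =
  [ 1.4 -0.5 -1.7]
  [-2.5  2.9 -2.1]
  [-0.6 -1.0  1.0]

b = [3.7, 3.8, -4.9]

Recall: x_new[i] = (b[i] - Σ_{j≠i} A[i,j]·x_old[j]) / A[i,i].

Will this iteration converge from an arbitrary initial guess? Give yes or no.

no

Write A = D+L+U with D = diag(1.4, 2.9, 1).
Jacobi T = -D⁻¹(L+U): T[0,1] = -(-0.5)/(1.4) = +0.3571; T[0,0] = 0.
  T[0,:] = [+0.0000, +0.3571, +1.2143]
  T[1,:] = [+0.8621, +0.0000, +0.7241]
  T[2,:] = [+0.6000, +1.0000, +0.0000]
|λ(T)| sorted: 1.5868, 0.8703, 0.8703.
spectral radius ρ = 1.5868; 1.5868 > 1: divergent.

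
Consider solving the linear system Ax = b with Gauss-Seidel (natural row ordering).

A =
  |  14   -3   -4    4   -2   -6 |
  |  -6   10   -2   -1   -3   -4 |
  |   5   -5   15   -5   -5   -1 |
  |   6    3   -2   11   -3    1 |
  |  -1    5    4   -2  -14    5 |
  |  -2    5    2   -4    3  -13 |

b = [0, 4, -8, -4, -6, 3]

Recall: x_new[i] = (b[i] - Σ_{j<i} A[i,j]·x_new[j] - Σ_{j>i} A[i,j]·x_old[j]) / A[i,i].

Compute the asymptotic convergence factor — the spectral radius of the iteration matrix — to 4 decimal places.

Diagonal D = diag(14, 10, 15, 11, -14, -13); L, U strict lower/upper.
Gauss-Seidel: T = -(D+L)⁻¹U, row 0 first, T[0,3] = -(4)/(14) = -0.2857; later rows by forward substitution.
  T[0,:] = [+0.0000  +0.2143  +0.2857  -0.2857  +0.1429  +0.4286]
  T[1,:] = [+0.0000  +0.1286  +0.3714  -0.0714  +0.3857  +0.6571]
  T[2,:] = [+0.0000  -0.0286  +0.0286  +0.4048  +0.4143  +0.1429]
  T[3,:] = [+0.0000  -0.1571  -0.2519  +0.2489  +0.1649  -0.4779]
  T[4,:] = [+0.0000  +0.0449  +0.1564  +0.0750  +0.2224  +0.6703]
  T[5,:] = [+0.0000  +0.0708  +0.2169  +0.0195  +0.1907  +0.5105]
|eigenvalues of T|: 0.8581, 0.1781, 0.1781, 0.0888, 0.0886, 0.0000.
ρ(T) = max|λ| = 0.8581; 0.8581 < 1 ⇒ converges.

0.8581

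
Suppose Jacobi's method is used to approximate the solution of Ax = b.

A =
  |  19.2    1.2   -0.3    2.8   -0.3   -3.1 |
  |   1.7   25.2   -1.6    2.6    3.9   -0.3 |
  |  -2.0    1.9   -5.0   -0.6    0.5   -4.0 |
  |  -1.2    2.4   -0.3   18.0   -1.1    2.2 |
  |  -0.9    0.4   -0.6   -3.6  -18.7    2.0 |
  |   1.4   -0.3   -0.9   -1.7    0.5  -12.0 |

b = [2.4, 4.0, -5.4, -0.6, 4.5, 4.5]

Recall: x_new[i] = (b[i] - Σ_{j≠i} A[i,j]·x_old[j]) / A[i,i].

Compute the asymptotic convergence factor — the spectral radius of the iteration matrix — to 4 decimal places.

Let D = diag(19.2, 25.2, -5, 18, -18.7, -12); L, U the strict triangles.
Jacobi T = -D⁻¹(L+U): T[4,5] = -(2)/(-18.7) = +0.1070; T[4,4] = 0.
  T[0,:] = [+0.0000  -0.0625  +0.0156  -0.1458  +0.0156  +0.1615]
  T[1,:] = [-0.0675  +0.0000  +0.0635  -0.1032  -0.1548  +0.0119]
  T[2,:] = [-0.4000  +0.3800  +0.0000  -0.1200  +0.1000  -0.8000]
  T[3,:] = [+0.0667  -0.1333  +0.0167  +0.0000  +0.0611  -0.1222]
  T[4,:] = [-0.0481  +0.0214  -0.0321  -0.1925  +0.0000  +0.1070]
  T[5,:] = [+0.1167  -0.0250  -0.0750  -0.1417  +0.0417  +0.0000]
moduli |λ_i(T)| = 0.3619, 0.2953, 0.1593, 0.1383, 0.1383, 0.0708.
spectral radius ρ = 0.3619; 0.3619 < 1, so it converges for any x₀.

0.3619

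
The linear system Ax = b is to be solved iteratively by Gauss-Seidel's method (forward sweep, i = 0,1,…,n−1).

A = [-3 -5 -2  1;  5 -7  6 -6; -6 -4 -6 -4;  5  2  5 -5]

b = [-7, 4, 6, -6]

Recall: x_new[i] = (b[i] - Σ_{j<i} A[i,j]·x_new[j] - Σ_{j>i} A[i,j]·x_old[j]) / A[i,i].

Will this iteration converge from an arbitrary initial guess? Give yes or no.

A = D + L + U where D = diag(-3, -7, -6, -5).
GS T = -(D+L)⁻¹U: row 0 first, T[0,2] = -(-2)/(-3) = -0.6667; later rows by forward substitution.
  T[0,:] = [+0.0000, -1.6667, -0.6667, +0.3333]
  T[1,:] = [+0.0000, -1.1905, +0.3810, -0.6190]
  T[2,:] = [+0.0000, +2.4603, +0.4127, -0.5873]
  T[3,:] = [+0.0000, +0.3175, -0.1016, -0.5016]
|roots of det(T-λI)|: 1.4477, 0.8996, 0.7313, 0.0000.
ρ(T) = max|λ| = 1.4477; 1.4477 > 1 ⇒ diverges.

no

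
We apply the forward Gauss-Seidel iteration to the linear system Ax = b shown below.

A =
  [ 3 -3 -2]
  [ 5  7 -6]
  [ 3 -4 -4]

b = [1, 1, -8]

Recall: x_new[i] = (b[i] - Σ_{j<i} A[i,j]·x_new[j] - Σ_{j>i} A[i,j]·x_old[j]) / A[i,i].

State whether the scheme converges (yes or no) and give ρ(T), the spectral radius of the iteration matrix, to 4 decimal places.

no, ρ = 1.1529

Diagonal D = diag(3, 7, -4); L, U strict lower/upper.
T_GS = -(D+L)⁻¹U: row 0 first, T[0,1] = -(-3)/(3) = +1.0000; later rows by forward substitution.
  T[0,:] = [+0.0000, +1.0000, +0.6667]
  T[1,:] = [+0.0000, -0.7143, +0.3810]
  T[2,:] = [+0.0000, +1.4643, +0.1190]
eigenvalue magnitudes: 1.1529, 0.5576, 0.0000.
spectral radius ρ = 1.1529; 1.1529 > 1: divergent.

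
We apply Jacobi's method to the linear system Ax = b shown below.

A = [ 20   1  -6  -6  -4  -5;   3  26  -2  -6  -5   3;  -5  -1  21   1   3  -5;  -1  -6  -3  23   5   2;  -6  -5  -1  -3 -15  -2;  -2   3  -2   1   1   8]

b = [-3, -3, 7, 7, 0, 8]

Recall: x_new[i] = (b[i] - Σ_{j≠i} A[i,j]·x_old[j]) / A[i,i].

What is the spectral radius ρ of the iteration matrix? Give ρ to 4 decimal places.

Let D = diag(20, 26, 21, 23, -15, 8); L, U the strict triangles.
T_J = -D⁻¹(L+U): T[4,0] = -(-6)/(-15) = -0.4000; T[4,4] = 0.
  T[0,:] = [+0.0000 -0.0500 +0.3000 +0.3000 +0.2000 +0.2500]
  T[1,:] = [-0.1154 +0.0000 +0.0769 +0.2308 +0.1923 -0.1154]
  T[2,:] = [+0.2381 +0.0476 +0.0000 -0.0476 -0.1429 +0.2381]
  T[3,:] = [+0.0435 +0.2609 +0.1304 +0.0000 -0.2174 -0.0870]
  T[4,:] = [-0.4000 -0.3333 -0.0667 -0.2000 +0.0000 -0.1333]
  T[5,:] = [+0.2500 -0.3750 +0.2500 -0.1250 -0.1250 +0.0000]
|eigenvalues of T|: 0.5898, 0.4125, 0.4125, 0.3167, 0.3007, 0.0606.
spectral radius ρ = 0.5898; 0.5898 < 1, so it converges for any x₀.

0.5898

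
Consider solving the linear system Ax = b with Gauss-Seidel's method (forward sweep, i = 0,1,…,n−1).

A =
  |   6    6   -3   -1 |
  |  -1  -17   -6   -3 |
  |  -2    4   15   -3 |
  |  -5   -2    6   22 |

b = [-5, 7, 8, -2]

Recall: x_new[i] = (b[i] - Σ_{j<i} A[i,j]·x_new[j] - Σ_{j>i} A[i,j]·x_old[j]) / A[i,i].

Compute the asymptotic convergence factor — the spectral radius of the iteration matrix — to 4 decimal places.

Let D = diag(6, -17, 15, 22); L, U the strict triangles.
GS T = -(D+L)⁻¹U: row 0 first, T[0,1] = -(6)/(6) = -1.0000; later rows by forward substitution.
  T[0,:] = [+0.0000, -1.0000, +0.5000, +0.1667]
  T[1,:] = [+0.0000, +0.0588, -0.3824, -0.1863]
  T[2,:] = [+0.0000, -0.1490, +0.1686, +0.2719]
  T[3,:] = [+0.0000, -0.1813, +0.0329, -0.0532]
eigenvalue magnitudes: 0.4664, 0.1855, 0.1855, 0.0000.
ρ(T) = max|λ| = 0.4664; 0.4664 < 1, so it converges for any x₀.

0.4664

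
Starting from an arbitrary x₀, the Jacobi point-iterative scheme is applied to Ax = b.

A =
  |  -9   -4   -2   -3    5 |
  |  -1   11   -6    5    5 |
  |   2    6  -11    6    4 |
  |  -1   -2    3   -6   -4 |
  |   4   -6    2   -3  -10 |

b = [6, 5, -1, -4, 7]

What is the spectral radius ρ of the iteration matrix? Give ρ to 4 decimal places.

1.3670

Diagonal D = diag(-9, 11, -11, -6, -10); L, U strict lower/upper.
Jacobi: T = -D⁻¹(L+U), T[4,2] = -(2)/(-10) = +0.2000; T[4,4] = 0.
  T[0,:] = [+0.0000 -0.4444 -0.2222 -0.3333 +0.5556]
  T[1,:] = [+0.0909 +0.0000 +0.5455 -0.4545 -0.4545]
  T[2,:] = [+0.1818 +0.5455 +0.0000 +0.5455 +0.3636]
  T[3,:] = [-0.1667 -0.3333 +0.5000 +0.0000 -0.6667]
  T[4,:] = [+0.4000 -0.6000 +0.2000 -0.3000 +0.0000]
|roots of det(T-λI)|: 1.3670, 0.6414, 0.6414, 0.4165, 0.3177.
ρ = 1.3670; 1.3670 > 1 ⇒ diverges.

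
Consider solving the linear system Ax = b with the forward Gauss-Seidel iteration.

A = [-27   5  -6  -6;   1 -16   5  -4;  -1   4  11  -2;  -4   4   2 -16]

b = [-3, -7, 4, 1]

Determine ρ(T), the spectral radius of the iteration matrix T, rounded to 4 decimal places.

Diagonal D = diag(-27, -16, 11, -16); L, U strict lower/upper.
T_GS = -(D+L)⁻¹U: row 0 first, T[0,1] = -(5)/(-27) = +0.1852; later rows by forward substitution.
  T[0,:] = [+0.0000, +0.1852, -0.2222, -0.2222]
  T[1,:] = [+0.0000, +0.0116, +0.2986, -0.2639]
  T[2,:] = [+0.0000, +0.0126, -0.1288, +0.2576]
  T[3,:] = [+0.0000, -0.0418, +0.1141, +0.0218]
eigenvalue magnitudes: 0.2917, 0.1229, 0.0733, 0.0000.
spectral radius ρ = 0.2917; 0.2917 < 1 ⇒ converges.

0.2917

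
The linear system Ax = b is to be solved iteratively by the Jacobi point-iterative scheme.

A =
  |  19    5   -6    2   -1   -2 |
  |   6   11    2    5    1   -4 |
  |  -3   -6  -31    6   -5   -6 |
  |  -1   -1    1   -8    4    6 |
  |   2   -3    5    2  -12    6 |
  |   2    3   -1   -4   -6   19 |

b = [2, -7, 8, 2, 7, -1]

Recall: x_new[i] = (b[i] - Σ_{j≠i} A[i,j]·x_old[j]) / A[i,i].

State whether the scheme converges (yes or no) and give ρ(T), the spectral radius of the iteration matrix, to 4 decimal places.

Diagonal D = diag(19, 11, -31, -8, -12, 19); L, U strict lower/upper.
Jacobi T = -D⁻¹(L+U): T[3,1] = -(-1)/(-8) = -0.1250; T[3,3] = 0.
  T[0,:] = [+0.0000  -0.2632  +0.3158  -0.1053  +0.0526  +0.1053]
  T[1,:] = [-0.5455  +0.0000  -0.1818  -0.4545  -0.0909  +0.3636]
  T[2,:] = [-0.0968  -0.1935  +0.0000  +0.1935  -0.1613  -0.1935]
  T[3,:] = [-0.1250  -0.1250  +0.1250  +0.0000  +0.5000  +0.7500]
  T[4,:] = [+0.1667  -0.2500  +0.4167  +0.1667  +0.0000  +0.5000]
  T[5,:] = [-0.1053  -0.1579  +0.0526  +0.2105  +0.3158  +0.0000]
|λ(T)| sorted: 0.8518, 0.4451, 0.4451, 0.2864, 0.2042, 0.2042.
spectral radius ρ = 0.8518; 0.8518 < 1, so it converges for any x₀.

yes, ρ = 0.8518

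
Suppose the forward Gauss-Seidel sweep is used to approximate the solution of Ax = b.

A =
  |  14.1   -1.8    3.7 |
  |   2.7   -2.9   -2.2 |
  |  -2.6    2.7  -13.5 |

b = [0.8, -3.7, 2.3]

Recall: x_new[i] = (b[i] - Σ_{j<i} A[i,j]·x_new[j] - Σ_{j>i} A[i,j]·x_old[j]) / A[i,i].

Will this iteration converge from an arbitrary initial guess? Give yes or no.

Diagonal D = diag(14.1, -2.9, -13.5); L, U strict lower/upper.
Gauss-Seidel: T = -(D+L)⁻¹U, row 0 first, T[0,2] = -(3.7)/(14.1) = -0.2624; later rows by forward substitution.
  T[0,:] = [+0.0000  +0.1277  -0.2624]
  T[1,:] = [+0.0000  +0.1189  -1.0029]
  T[2,:] = [+0.0000  -0.0008  -0.1500]
|roots of det(T-λI)|: 0.1531, 0.1219, 0.0000.
spectral radius ρ = 0.1531; 0.1531 < 1: convergent.

yes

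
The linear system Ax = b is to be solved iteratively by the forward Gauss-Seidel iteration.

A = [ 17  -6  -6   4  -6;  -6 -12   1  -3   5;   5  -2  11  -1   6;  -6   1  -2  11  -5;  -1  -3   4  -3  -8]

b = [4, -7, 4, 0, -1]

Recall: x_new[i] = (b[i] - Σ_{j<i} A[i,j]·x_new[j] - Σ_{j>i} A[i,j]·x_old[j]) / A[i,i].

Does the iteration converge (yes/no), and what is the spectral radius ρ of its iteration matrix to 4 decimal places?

yes, ρ = 0.9135

Split A = D + L + U, D = diag(17, -12, 11, 11, -8).
GS T = -(D+L)⁻¹U: row 0 first, T[0,4] = -(-6)/(17) = +0.3529; later rows by forward substitution.
  T[0,:] = [+0.0000  +0.3529  +0.3529  -0.2353  +0.3529]
  T[1,:] = [+0.0000  -0.1765  -0.0931  -0.1324  +0.2402]
  T[2,:] = [+0.0000  -0.1925  -0.1774  +0.1738  -0.6622]
  T[3,:] = [+0.0000  +0.1736  +0.1687  -0.0847  +0.5048]
  T[4,:] = [+0.0000  -0.1393  -0.1611  +0.1977  -0.6546]
|roots of det(T-λI)|: 0.9135, 0.2379, 0.0413, 0.0169, 0.0000.
ρ(T) = max|λ| = 0.9135; 0.9135 < 1, so it converges for any x₀.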